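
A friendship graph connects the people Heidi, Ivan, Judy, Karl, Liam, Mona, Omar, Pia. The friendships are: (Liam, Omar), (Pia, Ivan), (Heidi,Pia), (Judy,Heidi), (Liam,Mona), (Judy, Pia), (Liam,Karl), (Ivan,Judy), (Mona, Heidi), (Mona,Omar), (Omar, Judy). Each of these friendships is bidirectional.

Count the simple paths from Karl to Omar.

5

Karl–Liam–Mona–Heidi–Judy–Omar
Karl–Liam–Mona–Heidi–Pia–Ivan–Judy–Omar
Karl–Liam–Mona–Heidi–Pia–Judy–Omar
Karl–Liam–Mona–Omar
Karl–Liam–Omar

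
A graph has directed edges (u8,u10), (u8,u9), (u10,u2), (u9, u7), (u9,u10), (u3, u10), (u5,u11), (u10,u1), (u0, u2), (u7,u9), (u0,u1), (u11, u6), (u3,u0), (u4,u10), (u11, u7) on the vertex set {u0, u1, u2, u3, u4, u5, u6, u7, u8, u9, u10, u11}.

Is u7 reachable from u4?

No

Explore from u4.
Distance 1: reach u10.
Distance 2: reach u1, u2.
The search from u4 is exhausted; no directed path reaches u7.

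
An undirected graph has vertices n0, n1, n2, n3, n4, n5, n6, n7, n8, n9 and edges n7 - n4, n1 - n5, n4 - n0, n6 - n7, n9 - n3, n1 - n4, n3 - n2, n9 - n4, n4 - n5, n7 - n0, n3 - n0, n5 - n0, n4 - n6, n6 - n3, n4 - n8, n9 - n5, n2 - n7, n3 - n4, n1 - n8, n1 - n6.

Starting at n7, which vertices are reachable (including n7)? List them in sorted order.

n0, n1, n2, n3, n4, n5, n6, n7, n8, n9

Start at n7.
Its neighbours: n0, n2, n4, n6.
Then their neighbours: n1, n3, n5, n8, n9.
Every vertex is now reached.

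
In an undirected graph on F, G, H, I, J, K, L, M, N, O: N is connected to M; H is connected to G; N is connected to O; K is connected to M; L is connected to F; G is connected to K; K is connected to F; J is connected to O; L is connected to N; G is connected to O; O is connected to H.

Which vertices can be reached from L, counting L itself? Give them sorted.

Start at L.
Its neighbours: F, N.
Then their neighbours: K, M, O.
Then next layer: G, H, J.
Nothing further is reachable.

F, G, H, J, K, L, M, N, O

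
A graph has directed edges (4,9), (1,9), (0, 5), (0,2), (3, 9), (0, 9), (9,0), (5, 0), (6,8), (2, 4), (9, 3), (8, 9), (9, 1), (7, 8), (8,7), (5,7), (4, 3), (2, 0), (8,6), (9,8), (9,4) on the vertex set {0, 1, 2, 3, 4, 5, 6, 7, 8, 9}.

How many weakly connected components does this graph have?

1

From 0: component {0, 1, 2, 3, 4, 5, 6, 7, 8, 9}.
That's 1 component.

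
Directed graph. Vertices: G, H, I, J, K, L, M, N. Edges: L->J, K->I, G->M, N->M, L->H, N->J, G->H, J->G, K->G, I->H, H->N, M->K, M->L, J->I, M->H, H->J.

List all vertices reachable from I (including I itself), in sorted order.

Start at I.
Its neighbours: H.
Then their neighbours: J, N.
Then next layer: G, M.
Then next layer: K, L.
Every vertex is now reached.

G, H, I, J, K, L, M, N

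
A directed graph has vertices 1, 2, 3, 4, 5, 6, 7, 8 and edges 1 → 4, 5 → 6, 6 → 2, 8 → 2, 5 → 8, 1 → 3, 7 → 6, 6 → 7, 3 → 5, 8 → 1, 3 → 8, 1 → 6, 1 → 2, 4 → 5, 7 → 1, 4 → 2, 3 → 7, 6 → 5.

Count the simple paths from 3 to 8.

5

3→5→8
3→7→1→4→5→8
3→7→1→6→5→8
3→7→6→5→8
3→8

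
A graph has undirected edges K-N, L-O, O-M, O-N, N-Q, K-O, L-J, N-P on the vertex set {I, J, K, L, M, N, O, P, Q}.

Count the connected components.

2

From I: component {I}.
From J: component {J, K, L, M, N, O, P, Q}.
That's 2 components.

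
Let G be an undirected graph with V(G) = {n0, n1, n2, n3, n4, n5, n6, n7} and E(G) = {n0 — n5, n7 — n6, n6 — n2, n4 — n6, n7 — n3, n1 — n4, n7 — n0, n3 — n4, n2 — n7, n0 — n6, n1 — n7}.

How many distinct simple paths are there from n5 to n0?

1

n5–n0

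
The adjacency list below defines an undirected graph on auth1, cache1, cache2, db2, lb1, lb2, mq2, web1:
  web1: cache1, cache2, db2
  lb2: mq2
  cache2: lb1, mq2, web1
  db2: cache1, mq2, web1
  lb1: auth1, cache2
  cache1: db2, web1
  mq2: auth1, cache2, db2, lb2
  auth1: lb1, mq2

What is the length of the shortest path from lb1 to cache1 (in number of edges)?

Distance 0: lb1.
Distance 1: auth1, cache2.
Distance 2: mq2, web1.
Distance 3: cache1, db2, lb2 — contains cache1.

3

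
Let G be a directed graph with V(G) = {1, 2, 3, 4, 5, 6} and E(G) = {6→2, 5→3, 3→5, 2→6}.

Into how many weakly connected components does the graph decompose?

4

From 1: component {1}.
From 2: component {2, 6}.
From 3: component {3, 5}.
From 4: component {4}.
That's 4 components.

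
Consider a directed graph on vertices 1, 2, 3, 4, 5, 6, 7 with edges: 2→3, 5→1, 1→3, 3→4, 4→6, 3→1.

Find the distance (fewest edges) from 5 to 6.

4

Distance 0: 5.
Distance 1: 1.
Distance 2: 3.
Distance 3: 4.
Distance 4: 6 — contains 6.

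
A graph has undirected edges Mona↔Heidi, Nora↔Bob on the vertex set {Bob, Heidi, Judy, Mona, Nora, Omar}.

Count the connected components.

From Bob: component {Bob, Nora}.
From Heidi: component {Heidi, Mona}.
From Judy: component {Judy}.
From Omar: component {Omar}.
That's 4 components.

4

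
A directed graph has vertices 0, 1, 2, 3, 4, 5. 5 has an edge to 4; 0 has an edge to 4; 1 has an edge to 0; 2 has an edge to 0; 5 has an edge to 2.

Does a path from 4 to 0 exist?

4 has no outgoing edges, so nothing is reachable from it.

No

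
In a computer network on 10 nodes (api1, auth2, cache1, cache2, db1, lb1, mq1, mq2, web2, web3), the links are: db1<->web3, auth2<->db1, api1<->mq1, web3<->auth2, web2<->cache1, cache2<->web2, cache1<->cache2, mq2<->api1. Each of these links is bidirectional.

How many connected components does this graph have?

From api1: component {api1, mq1, mq2}.
From auth2: component {auth2, db1, web3}.
From cache1: component {cache1, cache2, web2}.
From lb1: component {lb1}.
That's 4 components.

4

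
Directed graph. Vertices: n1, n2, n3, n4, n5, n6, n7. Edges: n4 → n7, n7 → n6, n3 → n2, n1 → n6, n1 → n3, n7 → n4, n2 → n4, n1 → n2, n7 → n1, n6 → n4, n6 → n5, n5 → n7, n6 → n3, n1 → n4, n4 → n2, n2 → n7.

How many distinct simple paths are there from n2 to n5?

4

n2→n4→n7→n1→n6→n5
n2→n4→n7→n6→n5
n2→n7→n1→n6→n5
n2→n7→n6→n5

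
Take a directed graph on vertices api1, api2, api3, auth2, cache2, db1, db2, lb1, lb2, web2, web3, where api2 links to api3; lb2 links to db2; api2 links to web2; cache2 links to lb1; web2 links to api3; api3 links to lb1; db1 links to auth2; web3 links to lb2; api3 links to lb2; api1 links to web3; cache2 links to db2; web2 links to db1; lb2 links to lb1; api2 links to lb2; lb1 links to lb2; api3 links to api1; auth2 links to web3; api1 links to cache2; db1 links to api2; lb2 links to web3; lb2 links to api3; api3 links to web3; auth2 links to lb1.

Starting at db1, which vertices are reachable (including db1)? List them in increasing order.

Start at db1.
Its neighbours: api2, auth2.
Then their neighbours: api3, lb1, lb2, web2, web3.
Then next layer: api1, db2.
Then next layer: cache2.
Every vertex is now reached.

api1, api2, api3, auth2, cache2, db1, db2, lb1, lb2, web2, web3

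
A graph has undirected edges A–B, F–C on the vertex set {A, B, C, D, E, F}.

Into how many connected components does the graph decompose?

4

From A: component {A, B}.
From C: component {C, F}.
From D: component {D}.
From E: component {E}.
That's 4 components.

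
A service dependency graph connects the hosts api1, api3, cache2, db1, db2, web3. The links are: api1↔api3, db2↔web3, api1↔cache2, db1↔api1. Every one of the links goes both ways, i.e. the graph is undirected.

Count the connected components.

2

From api1: component {api1, api3, cache2, db1}.
From db2: component {db2, web3}.
That's 2 components.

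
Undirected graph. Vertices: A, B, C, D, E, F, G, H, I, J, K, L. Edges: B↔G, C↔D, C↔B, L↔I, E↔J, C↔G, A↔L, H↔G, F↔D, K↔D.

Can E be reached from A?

No

Explore from A.
Distance 1: reach L.
Distance 2: reach I.
The search is exhausted without reaching E; it lies in a different component.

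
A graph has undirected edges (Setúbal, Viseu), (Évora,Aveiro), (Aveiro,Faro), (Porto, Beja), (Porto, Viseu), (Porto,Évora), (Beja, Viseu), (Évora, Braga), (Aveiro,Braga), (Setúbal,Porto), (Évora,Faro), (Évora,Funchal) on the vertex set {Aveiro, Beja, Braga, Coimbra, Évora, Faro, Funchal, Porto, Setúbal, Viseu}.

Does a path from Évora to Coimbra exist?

No

Explore from Évora.
Distance 1: reach Aveiro, Braga, Faro, Funchal, Porto.
Distance 2: reach Beja, Setúbal, Viseu.
The search is exhausted without reaching Coimbra; it lies in a different component.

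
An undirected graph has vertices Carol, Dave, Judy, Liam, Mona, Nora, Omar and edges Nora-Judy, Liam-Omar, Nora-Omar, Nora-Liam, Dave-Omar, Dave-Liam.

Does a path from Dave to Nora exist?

Explore from Dave.
Distance 1: reach Liam, Omar.
Distance 2: reach Nora.
Found Nora.

Yes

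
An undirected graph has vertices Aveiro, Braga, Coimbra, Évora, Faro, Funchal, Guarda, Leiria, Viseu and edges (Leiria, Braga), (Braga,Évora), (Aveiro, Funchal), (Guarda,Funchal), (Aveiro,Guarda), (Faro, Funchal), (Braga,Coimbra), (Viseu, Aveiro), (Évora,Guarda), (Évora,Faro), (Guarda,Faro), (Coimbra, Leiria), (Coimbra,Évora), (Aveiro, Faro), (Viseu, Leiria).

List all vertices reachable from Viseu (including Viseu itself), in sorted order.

Start at Viseu.
Its neighbours: Aveiro, Leiria.
Then their neighbours: Braga, Coimbra, Faro, Funchal, Guarda.
Then next layer: Évora.
Every vertex is now reached.

Aveiro, Braga, Coimbra, Évora, Faro, Funchal, Guarda, Leiria, Viseu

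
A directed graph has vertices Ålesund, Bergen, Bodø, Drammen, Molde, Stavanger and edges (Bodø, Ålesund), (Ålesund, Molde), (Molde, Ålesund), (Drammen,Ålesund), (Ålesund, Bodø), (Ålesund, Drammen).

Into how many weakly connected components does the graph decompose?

3

From Ålesund: component {Ålesund, Bodø, Drammen, Molde}.
From Bergen: component {Bergen}.
From Stavanger: component {Stavanger}.
That's 3 components.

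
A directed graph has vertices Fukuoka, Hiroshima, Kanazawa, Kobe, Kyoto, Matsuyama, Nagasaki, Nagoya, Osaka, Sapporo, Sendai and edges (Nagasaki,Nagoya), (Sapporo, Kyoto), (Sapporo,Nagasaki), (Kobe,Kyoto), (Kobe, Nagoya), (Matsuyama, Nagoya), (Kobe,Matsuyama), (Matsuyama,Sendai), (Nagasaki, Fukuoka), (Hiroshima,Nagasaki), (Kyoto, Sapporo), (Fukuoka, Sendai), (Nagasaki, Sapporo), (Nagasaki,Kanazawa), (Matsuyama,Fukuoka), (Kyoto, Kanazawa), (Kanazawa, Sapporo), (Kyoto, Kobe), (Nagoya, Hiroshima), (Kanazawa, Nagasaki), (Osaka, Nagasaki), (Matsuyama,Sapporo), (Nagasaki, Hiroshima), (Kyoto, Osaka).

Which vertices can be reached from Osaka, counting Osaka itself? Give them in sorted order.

Fukuoka, Hiroshima, Kanazawa, Kobe, Kyoto, Matsuyama, Nagasaki, Nagoya, Osaka, Sapporo, Sendai

Start at Osaka.
Its neighbours: Nagasaki.
Then their neighbours: Fukuoka, Hiroshima, Kanazawa, Nagoya, Sapporo.
Then next layer: Kyoto, Sendai.
Then next layer: Kobe.
Then next layer: Matsuyama.
Every vertex is now reached.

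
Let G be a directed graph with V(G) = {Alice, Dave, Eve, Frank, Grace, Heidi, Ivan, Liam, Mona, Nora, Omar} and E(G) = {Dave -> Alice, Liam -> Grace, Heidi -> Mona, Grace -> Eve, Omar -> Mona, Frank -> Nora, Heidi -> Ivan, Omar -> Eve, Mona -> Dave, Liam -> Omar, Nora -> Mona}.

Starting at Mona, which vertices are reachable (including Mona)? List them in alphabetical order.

Start at Mona.
Its neighbours: Dave.
Then their neighbours: Alice.
Nothing further is reachable.

Alice, Dave, Mona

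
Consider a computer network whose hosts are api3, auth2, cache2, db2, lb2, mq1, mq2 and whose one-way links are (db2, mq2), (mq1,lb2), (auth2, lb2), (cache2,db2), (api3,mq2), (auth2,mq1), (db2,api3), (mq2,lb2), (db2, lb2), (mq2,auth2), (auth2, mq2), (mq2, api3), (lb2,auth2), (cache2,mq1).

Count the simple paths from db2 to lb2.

7

db2→api3→mq2→auth2→lb2
db2→api3→mq2→auth2→mq1→lb2
db2→api3→mq2→lb2
db2→lb2
db2→mq2→auth2→lb2
db2→mq2→auth2→mq1→lb2
db2→mq2→lb2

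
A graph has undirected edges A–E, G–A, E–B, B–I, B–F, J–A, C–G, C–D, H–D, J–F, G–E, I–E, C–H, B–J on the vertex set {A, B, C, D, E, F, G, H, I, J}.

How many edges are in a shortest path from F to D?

Distance 0: F.
Distance 1: B, J.
Distance 2: A, E, I.
Distance 3: G.
Distance 4: C.
Distance 5: D, H — contains D.

5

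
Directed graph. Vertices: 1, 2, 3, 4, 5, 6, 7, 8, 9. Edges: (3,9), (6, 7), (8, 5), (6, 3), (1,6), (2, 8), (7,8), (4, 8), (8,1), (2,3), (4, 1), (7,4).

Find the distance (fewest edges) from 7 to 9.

5

Distance 0: 7.
Distance 1: 4, 8.
Distance 2: 1, 5.
Distance 3: 6.
Distance 4: 3.
Distance 5: 9 — contains 9.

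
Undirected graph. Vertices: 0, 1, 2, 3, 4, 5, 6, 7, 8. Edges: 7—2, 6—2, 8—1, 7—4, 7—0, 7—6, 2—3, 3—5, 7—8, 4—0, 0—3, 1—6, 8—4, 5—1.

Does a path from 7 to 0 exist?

Yes

Explore from 7.
Distance 1: reach 0, 2, 4, 6, 8.
Found 0.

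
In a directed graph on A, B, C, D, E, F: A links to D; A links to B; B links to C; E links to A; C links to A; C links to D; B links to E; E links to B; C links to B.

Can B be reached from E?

Yes

Explore from E.
Distance 1: reach A, B.
Found B.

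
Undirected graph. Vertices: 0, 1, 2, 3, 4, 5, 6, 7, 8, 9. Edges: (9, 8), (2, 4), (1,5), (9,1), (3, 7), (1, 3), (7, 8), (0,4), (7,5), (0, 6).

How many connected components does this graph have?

2

From 0: component {0, 2, 4, 6}.
From 1: component {1, 3, 5, 7, 8, 9}.
That's 2 components.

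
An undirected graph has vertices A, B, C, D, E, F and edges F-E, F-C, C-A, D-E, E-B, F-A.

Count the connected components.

From A: component {A, B, C, D, E, F}.
That's 1 component.

1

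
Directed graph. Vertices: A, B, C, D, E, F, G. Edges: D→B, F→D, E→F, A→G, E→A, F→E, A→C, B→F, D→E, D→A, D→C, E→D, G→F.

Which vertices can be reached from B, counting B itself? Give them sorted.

A, B, C, D, E, F, G

Start at B.
Its neighbours: F.
Then their neighbours: D, E.
Then next layer: A, C.
Then next layer: G.
Every vertex is now reached.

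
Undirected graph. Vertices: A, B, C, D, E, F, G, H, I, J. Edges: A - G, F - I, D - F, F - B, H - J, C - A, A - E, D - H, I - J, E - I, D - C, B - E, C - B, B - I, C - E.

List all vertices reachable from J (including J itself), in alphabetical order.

A, B, C, D, E, F, G, H, I, J

Start at J.
Its neighbours: H, I.
Then their neighbours: B, D, E, F.
Then next layer: A, C.
Then next layer: G.
Every vertex is now reached.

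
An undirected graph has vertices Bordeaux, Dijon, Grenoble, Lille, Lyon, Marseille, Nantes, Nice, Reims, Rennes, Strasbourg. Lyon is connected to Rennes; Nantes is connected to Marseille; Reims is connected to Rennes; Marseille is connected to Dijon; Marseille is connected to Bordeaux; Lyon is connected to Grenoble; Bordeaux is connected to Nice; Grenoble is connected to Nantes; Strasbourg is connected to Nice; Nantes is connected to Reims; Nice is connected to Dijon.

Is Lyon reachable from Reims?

Yes

Explore from Reims.
Distance 1: reach Nantes, Rennes.
Distance 2: reach Grenoble, Lyon, Marseille.
Found Lyon.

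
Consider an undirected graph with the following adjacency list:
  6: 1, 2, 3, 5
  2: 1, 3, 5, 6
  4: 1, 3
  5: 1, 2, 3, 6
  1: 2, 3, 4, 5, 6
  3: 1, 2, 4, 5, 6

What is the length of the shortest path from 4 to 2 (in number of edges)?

2

Distance 0: 4.
Distance 1: 1, 3.
Distance 2: 2, 5, 6 — contains 2.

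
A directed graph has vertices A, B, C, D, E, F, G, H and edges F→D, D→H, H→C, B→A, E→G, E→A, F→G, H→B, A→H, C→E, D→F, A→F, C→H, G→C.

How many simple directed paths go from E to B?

4

E→A→F→D→H→B
E→A→F→G→C→H→B
E→A→H→B
E→G→C→H→B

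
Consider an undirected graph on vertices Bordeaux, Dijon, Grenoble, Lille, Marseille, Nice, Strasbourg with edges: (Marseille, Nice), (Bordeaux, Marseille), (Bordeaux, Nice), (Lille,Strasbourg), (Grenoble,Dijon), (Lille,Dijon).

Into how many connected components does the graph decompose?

From Bordeaux: component {Bordeaux, Marseille, Nice}.
From Dijon: component {Dijon, Grenoble, Lille, Strasbourg}.
That's 2 components.

2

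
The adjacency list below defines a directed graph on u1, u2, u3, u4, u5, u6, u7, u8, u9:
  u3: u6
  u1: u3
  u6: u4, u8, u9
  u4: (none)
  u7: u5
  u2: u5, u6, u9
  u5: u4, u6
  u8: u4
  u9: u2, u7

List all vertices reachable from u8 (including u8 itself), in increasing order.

Start at u8.
Its neighbours: u4.
Nothing further is reachable.

u4, u8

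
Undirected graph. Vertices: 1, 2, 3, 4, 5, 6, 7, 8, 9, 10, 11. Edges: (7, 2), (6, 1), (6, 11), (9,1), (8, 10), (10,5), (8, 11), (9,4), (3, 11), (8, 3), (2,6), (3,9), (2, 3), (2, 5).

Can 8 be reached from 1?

Explore from 1.
Distance 1: reach 6, 9.
Distance 2: reach 2, 3, 4, 11.
Distance 3: reach 5, 7, 8.
Found 8.

Yes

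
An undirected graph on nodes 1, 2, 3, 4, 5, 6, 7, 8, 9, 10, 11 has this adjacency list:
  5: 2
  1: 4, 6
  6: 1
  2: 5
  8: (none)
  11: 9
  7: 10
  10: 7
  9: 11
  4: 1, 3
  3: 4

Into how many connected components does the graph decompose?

5

From 1: component {1, 3, 4, 6}.
From 2: component {2, 5}.
From 7: component {7, 10}.
From 8: component {8}.
From 9: component {9, 11}.
That's 5 components.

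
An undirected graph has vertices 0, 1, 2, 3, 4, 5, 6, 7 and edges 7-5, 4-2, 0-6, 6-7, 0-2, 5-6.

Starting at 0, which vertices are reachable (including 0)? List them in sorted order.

Start at 0.
Its neighbours: 2, 6.
Then their neighbours: 4, 5, 7.
Nothing further is reachable.

0, 2, 4, 5, 6, 7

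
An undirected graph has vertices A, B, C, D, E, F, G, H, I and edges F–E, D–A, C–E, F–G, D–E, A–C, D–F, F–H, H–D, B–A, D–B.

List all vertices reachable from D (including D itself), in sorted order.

A, B, C, D, E, F, G, H

Start at D.
Its neighbours: A, B, E, F, H.
Then their neighbours: C, G.
Nothing further is reachable.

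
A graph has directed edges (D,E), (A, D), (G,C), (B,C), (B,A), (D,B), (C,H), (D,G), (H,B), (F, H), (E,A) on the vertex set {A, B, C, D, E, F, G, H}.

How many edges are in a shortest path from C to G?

5

Distance 0: C.
Distance 1: H.
Distance 2: B.
Distance 3: A.
Distance 4: D.
Distance 5: E, G — contains G.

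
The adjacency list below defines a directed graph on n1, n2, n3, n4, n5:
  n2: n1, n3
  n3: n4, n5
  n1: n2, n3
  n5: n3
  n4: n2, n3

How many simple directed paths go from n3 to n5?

1

n3→n5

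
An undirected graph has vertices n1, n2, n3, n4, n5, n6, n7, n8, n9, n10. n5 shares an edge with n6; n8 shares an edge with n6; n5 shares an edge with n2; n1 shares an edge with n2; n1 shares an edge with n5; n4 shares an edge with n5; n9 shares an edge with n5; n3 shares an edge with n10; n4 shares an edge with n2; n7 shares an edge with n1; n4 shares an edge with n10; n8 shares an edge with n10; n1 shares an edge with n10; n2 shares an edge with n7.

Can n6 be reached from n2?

Yes

Explore from n2.
Distance 1: reach n1, n4, n5, n7.
Distance 2: reach n6, n9, n10.
Found n6.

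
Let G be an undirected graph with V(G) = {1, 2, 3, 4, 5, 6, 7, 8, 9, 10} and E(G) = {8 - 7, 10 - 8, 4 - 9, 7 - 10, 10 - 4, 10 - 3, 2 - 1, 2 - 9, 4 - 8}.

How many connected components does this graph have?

3

From 1: component {1, 2, 3, 4, 7, 8, 9, 10}.
From 5: component {5}.
From 6: component {6}.
That's 3 components.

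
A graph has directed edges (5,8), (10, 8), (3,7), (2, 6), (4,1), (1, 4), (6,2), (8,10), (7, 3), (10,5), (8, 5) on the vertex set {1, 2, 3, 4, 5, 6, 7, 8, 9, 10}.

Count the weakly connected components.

From 1: component {1, 4}.
From 2: component {2, 6}.
From 3: component {3, 7}.
From 5: component {5, 8, 10}.
From 9: component {9}.
That's 5 components.

5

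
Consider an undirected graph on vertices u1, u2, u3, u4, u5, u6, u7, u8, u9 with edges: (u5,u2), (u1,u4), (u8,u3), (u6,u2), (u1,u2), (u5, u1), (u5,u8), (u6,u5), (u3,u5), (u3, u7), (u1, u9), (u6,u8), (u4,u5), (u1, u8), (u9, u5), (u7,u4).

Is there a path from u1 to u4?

Explore from u1.
Distance 1: reach u2, u4, u5, u8, u9.
Found u4.

Yes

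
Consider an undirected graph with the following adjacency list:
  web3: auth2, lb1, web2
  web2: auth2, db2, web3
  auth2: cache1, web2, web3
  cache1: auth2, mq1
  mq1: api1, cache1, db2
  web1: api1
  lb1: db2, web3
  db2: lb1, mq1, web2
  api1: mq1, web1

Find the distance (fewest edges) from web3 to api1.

Distance 0: web3.
Distance 1: auth2, lb1, web2.
Distance 2: cache1, db2.
Distance 3: mq1.
Distance 4: api1 — contains api1.

4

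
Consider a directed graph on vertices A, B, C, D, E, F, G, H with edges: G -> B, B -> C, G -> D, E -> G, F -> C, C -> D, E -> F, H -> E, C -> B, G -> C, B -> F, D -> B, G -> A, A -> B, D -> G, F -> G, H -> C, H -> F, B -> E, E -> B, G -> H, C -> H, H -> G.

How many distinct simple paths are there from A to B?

1

A→B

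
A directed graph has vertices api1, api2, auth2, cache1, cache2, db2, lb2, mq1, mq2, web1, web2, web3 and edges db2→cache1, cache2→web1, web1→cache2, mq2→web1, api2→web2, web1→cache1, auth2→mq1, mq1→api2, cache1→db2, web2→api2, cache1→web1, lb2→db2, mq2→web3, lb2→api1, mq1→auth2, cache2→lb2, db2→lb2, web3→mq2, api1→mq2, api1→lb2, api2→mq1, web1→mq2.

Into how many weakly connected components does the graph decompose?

From api1: component {api1, cache1, cache2, db2, lb2, mq2, web1, web3}.
From api2: component {api2, auth2, mq1, web2}.
That's 2 components.

2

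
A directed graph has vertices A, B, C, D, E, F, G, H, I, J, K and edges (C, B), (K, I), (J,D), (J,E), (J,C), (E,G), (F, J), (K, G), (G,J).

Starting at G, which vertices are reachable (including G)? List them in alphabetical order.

B, C, D, E, G, J

Start at G.
Its neighbours: J.
Then their neighbours: C, D, E.
Then next layer: B.
Nothing further is reachable.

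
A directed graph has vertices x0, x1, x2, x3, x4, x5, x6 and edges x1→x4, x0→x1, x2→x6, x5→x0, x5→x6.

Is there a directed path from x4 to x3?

x4 has no outgoing edges, so nothing is reachable from it.

No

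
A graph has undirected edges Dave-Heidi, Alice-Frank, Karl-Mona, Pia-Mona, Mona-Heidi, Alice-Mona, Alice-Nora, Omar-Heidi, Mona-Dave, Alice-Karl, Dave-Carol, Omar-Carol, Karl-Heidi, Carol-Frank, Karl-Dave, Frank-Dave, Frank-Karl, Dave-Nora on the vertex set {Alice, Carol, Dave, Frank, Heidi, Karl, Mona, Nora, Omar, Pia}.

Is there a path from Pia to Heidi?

Yes

Explore from Pia.
Distance 1: reach Mona.
Distance 2: reach Alice, Dave, Heidi, Karl.
Found Heidi.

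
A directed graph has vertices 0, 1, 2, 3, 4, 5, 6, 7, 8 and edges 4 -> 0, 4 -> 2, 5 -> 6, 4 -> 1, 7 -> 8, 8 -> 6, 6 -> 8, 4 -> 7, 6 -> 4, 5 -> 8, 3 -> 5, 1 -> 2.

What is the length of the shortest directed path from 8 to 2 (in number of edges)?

3

Distance 0: 8.
Distance 1: 6.
Distance 2: 4.
Distance 3: 0, 1, 2, 7 — contains 2.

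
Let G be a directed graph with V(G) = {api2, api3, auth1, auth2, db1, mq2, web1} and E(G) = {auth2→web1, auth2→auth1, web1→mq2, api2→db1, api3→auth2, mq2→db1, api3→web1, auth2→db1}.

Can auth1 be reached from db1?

db1 has no outgoing edges, so nothing is reachable from it.

No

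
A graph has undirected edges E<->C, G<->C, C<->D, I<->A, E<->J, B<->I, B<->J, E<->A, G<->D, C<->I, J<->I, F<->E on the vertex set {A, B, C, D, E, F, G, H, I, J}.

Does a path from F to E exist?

Yes

Explore from F.
Distance 1: reach E.
Found E.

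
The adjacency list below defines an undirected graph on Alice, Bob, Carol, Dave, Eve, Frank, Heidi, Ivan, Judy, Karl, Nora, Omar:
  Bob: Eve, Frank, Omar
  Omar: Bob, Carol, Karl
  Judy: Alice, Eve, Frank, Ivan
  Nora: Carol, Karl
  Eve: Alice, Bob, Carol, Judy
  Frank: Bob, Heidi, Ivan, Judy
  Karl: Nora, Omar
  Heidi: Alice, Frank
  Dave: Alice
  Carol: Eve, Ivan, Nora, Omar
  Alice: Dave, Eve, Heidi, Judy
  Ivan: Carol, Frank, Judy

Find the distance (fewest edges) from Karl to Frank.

3

Distance 0: Karl.
Distance 1: Nora, Omar.
Distance 2: Bob, Carol.
Distance 3: Eve, Frank, Ivan — contains Frank.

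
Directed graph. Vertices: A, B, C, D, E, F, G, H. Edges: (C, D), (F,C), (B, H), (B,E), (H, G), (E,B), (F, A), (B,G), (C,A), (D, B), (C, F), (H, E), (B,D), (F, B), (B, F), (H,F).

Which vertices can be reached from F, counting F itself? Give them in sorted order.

A, B, C, D, E, F, G, H

Start at F.
Its neighbours: A, B, C.
Then their neighbours: D, E, G, H.
Every vertex is now reached.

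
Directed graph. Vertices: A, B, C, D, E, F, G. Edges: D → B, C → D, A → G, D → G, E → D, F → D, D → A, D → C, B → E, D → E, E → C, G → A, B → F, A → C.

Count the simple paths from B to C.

8

B→E→C
B→E→D→A→C
B→E→D→C
B→E→D→G→A→C
B→F→D→A→C
B→F→D→C
B→F→D→E→C
B→F→D→G→A→C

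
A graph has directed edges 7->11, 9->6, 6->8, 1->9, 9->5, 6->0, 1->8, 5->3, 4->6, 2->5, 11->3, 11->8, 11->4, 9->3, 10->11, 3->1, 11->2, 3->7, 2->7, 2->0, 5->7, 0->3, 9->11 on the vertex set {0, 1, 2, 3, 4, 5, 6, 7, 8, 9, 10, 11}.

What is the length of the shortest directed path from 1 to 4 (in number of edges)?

3

Distance 0: 1.
Distance 1: 8, 9.
Distance 2: 3, 5, 6, 11.
Distance 3: 0, 2, 4, 7 — contains 4.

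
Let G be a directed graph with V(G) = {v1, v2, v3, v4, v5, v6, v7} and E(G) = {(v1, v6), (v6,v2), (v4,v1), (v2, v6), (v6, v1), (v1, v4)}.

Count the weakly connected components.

From v1: component {v1, v2, v4, v6}.
From v3: component {v3}.
From v5: component {v5}.
From v7: component {v7}.
That's 4 components.

4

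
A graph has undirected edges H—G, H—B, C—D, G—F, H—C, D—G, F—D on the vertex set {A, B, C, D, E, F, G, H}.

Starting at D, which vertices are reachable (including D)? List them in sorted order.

Start at D.
Its neighbours: C, F, G.
Then their neighbours: H.
Then next layer: B.
Nothing further is reachable.

B, C, D, F, G, H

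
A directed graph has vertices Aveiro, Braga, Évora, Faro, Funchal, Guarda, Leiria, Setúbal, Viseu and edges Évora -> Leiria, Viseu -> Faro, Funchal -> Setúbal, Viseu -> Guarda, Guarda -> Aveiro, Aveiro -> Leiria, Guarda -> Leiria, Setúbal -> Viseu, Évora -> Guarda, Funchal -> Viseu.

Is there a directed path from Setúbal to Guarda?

Explore from Setúbal.
Distance 1: reach Viseu.
Distance 2: reach Faro, Guarda.
Found Guarda.

Yes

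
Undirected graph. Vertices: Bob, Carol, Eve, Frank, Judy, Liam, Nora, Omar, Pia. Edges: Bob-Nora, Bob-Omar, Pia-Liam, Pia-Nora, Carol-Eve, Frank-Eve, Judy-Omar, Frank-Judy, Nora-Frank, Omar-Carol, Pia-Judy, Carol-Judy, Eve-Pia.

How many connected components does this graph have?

1

From Bob: component {Bob, Carol, Eve, Frank, Judy, Liam, Nora, Omar, Pia}.
That's 1 component.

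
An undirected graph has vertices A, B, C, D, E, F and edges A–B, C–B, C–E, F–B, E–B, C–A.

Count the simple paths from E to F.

E–B–F
E–C–A–B–F
E–C–B–F

3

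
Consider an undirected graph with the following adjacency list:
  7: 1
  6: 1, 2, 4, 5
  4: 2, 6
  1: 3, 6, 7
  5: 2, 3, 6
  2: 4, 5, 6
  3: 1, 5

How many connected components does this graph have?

1

From 1: component {1, 2, 3, 4, 5, 6, 7}.
That's 1 component.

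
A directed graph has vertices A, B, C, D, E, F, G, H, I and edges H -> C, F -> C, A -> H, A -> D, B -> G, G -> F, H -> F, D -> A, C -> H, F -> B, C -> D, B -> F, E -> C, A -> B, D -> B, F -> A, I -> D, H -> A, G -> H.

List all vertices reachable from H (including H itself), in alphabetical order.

Start at H.
Its neighbours: A, C, F.
Then their neighbours: B, D.
Then next layer: G.
Nothing further is reachable.

A, B, C, D, F, G, H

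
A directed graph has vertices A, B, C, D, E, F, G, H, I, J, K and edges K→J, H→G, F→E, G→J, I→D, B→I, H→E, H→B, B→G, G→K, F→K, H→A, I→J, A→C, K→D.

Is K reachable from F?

Yes

Explore from F.
Distance 1: reach E, K.
Found K.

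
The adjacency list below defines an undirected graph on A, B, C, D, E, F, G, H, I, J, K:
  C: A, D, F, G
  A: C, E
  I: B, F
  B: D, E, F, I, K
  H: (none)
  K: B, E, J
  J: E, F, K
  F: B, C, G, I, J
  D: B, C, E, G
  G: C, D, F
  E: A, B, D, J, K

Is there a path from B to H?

Explore from B.
Distance 1: reach D, E, F, I, K.
Distance 2: reach A, C, G, J.
The search is exhausted without reaching H; it lies in a different component.

No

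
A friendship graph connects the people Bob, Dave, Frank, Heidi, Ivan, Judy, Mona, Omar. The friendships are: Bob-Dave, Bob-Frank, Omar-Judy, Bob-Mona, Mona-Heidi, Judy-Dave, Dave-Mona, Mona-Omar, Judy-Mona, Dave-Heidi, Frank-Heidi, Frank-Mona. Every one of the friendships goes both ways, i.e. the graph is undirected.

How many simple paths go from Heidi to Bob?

Heidi–Dave–Bob
Heidi–Dave–Judy–Mona–Bob
Heidi–Dave–Judy–Mona–Frank–Bob
Heidi–Dave–Judy–Omar–Mona–Bob
Heidi–Dave–Judy–Omar–Mona–Frank–Bob
Heidi–Dave–Mona–Bob
Heidi–Dave–Mona–Frank–Bob
Heidi–Frank–Bob
... and 9 more.

17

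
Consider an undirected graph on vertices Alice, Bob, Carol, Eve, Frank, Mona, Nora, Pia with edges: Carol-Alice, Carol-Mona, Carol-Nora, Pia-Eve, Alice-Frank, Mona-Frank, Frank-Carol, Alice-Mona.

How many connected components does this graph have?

From Alice: component {Alice, Carol, Frank, Mona, Nora}.
From Bob: component {Bob}.
From Eve: component {Eve, Pia}.
That's 3 components.

3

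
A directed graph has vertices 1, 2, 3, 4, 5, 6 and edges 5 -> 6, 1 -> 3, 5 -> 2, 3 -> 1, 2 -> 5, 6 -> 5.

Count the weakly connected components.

3

From 1: component {1, 3}.
From 2: component {2, 5, 6}.
From 4: component {4}.
That's 3 components.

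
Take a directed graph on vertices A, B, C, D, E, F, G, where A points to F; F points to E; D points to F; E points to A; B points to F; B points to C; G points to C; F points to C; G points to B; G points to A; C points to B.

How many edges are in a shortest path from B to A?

3

Distance 0: B.
Distance 1: C, F.
Distance 2: E.
Distance 3: A — contains A.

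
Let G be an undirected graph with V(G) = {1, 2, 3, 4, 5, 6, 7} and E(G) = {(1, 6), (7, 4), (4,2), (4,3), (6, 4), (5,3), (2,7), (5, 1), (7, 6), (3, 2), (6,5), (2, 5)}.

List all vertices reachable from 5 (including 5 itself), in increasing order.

1, 2, 3, 4, 5, 6, 7

Start at 5.
Its neighbours: 1, 2, 3, 6.
Then their neighbours: 4, 7.
Every vertex is now reached.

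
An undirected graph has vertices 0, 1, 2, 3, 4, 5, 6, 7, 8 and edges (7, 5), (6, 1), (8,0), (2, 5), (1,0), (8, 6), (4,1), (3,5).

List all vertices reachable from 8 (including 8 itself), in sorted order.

0, 1, 4, 6, 8

Start at 8.
Its neighbours: 0, 6.
Then their neighbours: 1.
Then next layer: 4.
Nothing further is reachable.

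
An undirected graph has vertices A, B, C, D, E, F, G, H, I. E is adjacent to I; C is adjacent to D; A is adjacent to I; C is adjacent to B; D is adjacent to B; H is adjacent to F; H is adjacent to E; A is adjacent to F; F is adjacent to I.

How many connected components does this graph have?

3

From A: component {A, E, F, H, I}.
From B: component {B, C, D}.
From G: component {G}.
That's 3 components.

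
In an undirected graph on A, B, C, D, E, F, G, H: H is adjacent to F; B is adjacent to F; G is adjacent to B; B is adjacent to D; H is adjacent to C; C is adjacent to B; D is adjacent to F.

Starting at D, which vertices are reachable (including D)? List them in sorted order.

B, C, D, F, G, H

Start at D.
Its neighbours: B, F.
Then their neighbours: C, G, H.
Nothing further is reachable.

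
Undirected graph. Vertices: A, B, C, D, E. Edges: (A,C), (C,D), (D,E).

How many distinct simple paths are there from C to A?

C–A

1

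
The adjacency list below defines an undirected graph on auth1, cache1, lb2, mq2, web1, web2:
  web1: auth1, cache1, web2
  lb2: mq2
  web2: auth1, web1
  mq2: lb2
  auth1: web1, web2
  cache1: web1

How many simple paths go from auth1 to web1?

auth1–web1
auth1–web2–web1

2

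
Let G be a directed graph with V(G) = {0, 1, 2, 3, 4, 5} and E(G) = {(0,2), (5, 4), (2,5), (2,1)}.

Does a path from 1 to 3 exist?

1 has no outgoing edges, so nothing is reachable from it.

No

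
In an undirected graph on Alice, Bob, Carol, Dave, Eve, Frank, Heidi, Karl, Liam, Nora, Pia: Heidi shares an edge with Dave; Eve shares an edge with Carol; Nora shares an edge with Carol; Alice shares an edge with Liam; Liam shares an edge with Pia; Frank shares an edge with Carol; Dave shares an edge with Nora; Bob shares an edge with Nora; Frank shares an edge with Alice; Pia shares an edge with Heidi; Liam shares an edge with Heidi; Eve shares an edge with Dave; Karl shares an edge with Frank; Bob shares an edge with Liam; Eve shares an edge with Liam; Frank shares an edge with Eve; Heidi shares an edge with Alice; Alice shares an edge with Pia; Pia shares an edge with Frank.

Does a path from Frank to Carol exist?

Explore from Frank.
Distance 1: reach Alice, Carol, Eve, Karl, Pia.
Found Carol.

Yes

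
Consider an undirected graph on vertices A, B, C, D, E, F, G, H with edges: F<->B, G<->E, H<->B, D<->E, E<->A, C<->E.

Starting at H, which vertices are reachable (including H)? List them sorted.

B, F, H

Start at H.
Its neighbours: B.
Then their neighbours: F.
Nothing further is reachable.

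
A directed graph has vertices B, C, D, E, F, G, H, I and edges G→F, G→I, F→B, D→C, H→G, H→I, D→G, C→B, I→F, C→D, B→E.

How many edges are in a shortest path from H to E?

Distance 0: H.
Distance 1: G, I.
Distance 2: F.
Distance 3: B.
Distance 4: E — contains E.

4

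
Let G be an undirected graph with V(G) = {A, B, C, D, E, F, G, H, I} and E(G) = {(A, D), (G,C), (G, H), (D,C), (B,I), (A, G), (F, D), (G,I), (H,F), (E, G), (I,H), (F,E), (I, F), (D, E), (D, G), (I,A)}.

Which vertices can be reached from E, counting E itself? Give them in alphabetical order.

A, B, C, D, E, F, G, H, I

Start at E.
Its neighbours: D, F, G.
Then their neighbours: A, C, H, I.
Then next layer: B.
Every vertex is now reached.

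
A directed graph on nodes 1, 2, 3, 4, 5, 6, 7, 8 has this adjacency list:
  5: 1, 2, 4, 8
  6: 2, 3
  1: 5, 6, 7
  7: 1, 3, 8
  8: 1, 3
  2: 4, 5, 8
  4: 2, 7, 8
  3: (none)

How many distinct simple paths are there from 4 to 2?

4→2
4→7→1→5→2
4→7→1→6→2
4→7→8→1→5→2
4→7→8→1→6→2
4→8→1→5→2
4→8→1→6→2

7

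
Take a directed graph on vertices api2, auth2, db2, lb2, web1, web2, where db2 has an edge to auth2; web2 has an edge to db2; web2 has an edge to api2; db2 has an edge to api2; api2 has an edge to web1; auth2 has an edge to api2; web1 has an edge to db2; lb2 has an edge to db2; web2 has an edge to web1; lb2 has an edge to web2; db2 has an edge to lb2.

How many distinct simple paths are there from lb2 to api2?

7

lb2→db2→api2
lb2→db2→auth2→api2
lb2→web2→api2
lb2→web2→db2→api2
lb2→web2→db2→auth2→api2
lb2→web2→web1→db2→api2
lb2→web2→web1→db2→auth2→api2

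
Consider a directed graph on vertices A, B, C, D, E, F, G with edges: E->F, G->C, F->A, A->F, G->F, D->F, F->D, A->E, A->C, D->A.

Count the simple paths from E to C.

2

E→F→A→C
E→F→D→A→C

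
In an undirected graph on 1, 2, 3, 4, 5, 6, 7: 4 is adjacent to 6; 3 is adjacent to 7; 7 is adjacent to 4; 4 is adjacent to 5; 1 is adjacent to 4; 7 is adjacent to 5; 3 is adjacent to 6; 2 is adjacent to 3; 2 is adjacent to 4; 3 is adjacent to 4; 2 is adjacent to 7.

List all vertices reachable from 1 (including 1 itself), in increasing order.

Start at 1.
Its neighbours: 4.
Then their neighbours: 2, 3, 5, 6, 7.
Every vertex is now reached.

1, 2, 3, 4, 5, 6, 7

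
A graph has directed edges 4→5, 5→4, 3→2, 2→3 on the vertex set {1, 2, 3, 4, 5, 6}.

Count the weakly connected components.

4

From 1: component {1}.
From 2: component {2, 3}.
From 4: component {4, 5}.
From 6: component {6}.
That's 4 components.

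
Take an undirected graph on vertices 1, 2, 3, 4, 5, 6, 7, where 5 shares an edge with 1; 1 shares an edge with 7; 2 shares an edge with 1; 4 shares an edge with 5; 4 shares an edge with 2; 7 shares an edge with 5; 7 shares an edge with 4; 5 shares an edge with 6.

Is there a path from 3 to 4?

3 has no edges, so nothing is reachable from it.

No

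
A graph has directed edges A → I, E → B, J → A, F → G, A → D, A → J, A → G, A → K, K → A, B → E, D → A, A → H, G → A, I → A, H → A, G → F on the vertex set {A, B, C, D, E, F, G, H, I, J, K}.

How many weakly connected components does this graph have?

3

From A: component {A, D, F, G, H, I, J, K}.
From B: component {B, E}.
From C: component {C}.
That's 3 components.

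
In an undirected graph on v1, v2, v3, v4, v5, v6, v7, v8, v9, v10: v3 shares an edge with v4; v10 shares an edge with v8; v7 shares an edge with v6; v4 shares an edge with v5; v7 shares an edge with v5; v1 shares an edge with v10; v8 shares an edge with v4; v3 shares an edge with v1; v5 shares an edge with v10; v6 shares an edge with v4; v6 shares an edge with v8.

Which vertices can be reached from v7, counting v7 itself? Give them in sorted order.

v1, v3, v4, v5, v6, v7, v8, v10

Start at v7.
Its neighbours: v5, v6.
Then their neighbours: v4, v8, v10.
Then next layer: v1, v3.
Nothing further is reachable.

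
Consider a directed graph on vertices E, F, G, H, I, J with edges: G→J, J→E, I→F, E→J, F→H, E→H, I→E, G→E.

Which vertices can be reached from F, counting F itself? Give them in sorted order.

F, H

Start at F.
Its neighbours: H.
Nothing further is reachable.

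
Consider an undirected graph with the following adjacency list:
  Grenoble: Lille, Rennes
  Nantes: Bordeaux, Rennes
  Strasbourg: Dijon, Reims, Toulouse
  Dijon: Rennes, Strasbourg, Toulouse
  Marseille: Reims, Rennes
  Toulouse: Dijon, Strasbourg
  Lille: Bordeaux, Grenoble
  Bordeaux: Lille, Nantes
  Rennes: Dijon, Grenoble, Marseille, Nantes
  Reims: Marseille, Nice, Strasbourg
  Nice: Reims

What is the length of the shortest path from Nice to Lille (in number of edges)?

Distance 0: Nice.
Distance 1: Reims.
Distance 2: Marseille, Strasbourg.
Distance 3: Dijon, Rennes, Toulouse.
Distance 4: Grenoble, Nantes.
Distance 5: Bordeaux, Lille — contains Lille.

5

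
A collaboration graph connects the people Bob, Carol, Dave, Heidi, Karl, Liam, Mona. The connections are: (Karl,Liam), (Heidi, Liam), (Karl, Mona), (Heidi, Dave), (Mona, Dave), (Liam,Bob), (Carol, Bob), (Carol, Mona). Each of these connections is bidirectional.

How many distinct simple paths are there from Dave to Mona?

3

Dave–Heidi–Liam–Bob–Carol–Mona
Dave–Heidi–Liam–Karl–Mona
Dave–Mona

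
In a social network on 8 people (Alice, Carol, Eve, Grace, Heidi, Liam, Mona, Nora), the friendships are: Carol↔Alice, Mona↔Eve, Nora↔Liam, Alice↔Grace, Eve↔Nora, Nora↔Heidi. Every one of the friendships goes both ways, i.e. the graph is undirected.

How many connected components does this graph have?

2

From Alice: component {Alice, Carol, Grace}.
From Eve: component {Eve, Heidi, Liam, Mona, Nora}.
That's 2 components.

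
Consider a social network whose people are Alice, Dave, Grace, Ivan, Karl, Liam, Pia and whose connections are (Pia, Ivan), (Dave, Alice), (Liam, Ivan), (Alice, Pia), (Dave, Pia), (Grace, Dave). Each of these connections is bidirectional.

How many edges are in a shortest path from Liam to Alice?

3

Distance 0: Liam.
Distance 1: Ivan.
Distance 2: Pia.
Distance 3: Alice, Dave — contains Alice.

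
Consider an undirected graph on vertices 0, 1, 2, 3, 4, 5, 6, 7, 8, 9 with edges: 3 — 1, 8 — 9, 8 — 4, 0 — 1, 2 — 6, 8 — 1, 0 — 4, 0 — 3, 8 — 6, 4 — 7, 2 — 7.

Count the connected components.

From 0: component {0, 1, 2, 3, 4, 6, 7, 8, 9}.
From 5: component {5}.
That's 2 components.

2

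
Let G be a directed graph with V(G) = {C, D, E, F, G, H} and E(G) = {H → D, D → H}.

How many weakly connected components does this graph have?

5

From C: component {C}.
From D: component {D, H}.
From E: component {E}.
From F: component {F}.
From G: component {G}.
That's 5 components.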